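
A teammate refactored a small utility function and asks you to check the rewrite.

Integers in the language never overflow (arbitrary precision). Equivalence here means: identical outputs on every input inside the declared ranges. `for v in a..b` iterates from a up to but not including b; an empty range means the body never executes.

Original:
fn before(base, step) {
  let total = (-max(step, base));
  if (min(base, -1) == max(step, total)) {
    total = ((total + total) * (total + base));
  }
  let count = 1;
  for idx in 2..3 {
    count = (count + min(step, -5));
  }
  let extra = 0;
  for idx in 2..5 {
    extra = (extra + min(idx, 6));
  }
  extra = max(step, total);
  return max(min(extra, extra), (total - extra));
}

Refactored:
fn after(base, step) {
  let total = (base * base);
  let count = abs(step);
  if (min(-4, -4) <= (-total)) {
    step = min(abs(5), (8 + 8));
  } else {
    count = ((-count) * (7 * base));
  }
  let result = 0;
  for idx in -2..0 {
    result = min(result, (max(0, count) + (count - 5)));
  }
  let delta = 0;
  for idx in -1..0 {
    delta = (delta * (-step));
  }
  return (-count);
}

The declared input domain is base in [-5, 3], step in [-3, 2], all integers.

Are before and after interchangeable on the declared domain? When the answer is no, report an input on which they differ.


Not equivalent: base=-5, step=-3 separates them (3 vs -105).
before: total=3, then (min(base, -1) == max(step, total)) is false, then count=1, then (idx=2), then count=-4, then extra=0, then (idx=2), then extra=2, then (idx=3), then extra=5, then (idx=4), then extra=9, then extra=3, then returns 3
after: total=25, then count=3, then (min(-4, -4) <= (-total)) is false, then count=105, then result=0, then (idx=-2), then result=0, then (idx=-1), then result=0, then delta=0, then (idx=-1), then delta=0, then returns -105
verdict: not equivalent; witness: base=-5, step=-3


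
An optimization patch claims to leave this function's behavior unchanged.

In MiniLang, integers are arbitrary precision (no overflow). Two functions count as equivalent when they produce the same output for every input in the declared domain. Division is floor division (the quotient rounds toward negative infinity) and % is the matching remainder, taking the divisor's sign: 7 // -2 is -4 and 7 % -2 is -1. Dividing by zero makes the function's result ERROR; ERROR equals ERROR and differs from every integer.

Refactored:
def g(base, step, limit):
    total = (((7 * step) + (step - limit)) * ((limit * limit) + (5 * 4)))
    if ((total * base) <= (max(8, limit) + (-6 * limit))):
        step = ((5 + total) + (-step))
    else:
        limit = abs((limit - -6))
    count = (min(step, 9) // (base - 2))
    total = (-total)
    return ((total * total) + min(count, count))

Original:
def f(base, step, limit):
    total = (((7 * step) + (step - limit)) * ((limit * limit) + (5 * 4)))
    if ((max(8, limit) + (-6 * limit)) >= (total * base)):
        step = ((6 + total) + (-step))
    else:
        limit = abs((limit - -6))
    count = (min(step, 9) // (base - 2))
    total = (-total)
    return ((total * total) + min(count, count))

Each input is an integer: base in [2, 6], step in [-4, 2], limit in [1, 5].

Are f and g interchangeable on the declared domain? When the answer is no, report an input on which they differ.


On input base=3, step=-4, limit=1, f returns 479566 while g returns 479565.
verdict: not equivalent; witness: base=3, step=-4, limit=1


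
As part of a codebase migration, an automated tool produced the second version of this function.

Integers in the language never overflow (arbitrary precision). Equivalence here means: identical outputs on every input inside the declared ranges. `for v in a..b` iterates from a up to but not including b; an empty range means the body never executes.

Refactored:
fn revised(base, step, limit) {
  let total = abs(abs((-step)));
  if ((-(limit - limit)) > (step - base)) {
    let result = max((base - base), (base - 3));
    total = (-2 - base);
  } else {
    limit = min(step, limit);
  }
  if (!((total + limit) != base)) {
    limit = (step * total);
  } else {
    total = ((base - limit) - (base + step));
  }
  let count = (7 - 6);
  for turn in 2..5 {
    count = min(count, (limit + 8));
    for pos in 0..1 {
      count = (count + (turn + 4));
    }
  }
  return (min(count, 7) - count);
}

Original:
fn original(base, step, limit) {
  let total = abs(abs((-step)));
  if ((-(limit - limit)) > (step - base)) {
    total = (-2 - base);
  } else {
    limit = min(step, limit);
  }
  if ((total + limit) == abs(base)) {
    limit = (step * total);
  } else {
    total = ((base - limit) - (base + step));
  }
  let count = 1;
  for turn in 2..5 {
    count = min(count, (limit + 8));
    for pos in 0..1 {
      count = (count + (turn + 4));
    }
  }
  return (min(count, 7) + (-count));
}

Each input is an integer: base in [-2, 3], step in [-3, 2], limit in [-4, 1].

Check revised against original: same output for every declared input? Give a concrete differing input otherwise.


Input base=-2, step=-3, limit=-2: -7 from original versus -9 from revised.
verdict: not equivalent; witness: base=-2, step=-3, limit=-2


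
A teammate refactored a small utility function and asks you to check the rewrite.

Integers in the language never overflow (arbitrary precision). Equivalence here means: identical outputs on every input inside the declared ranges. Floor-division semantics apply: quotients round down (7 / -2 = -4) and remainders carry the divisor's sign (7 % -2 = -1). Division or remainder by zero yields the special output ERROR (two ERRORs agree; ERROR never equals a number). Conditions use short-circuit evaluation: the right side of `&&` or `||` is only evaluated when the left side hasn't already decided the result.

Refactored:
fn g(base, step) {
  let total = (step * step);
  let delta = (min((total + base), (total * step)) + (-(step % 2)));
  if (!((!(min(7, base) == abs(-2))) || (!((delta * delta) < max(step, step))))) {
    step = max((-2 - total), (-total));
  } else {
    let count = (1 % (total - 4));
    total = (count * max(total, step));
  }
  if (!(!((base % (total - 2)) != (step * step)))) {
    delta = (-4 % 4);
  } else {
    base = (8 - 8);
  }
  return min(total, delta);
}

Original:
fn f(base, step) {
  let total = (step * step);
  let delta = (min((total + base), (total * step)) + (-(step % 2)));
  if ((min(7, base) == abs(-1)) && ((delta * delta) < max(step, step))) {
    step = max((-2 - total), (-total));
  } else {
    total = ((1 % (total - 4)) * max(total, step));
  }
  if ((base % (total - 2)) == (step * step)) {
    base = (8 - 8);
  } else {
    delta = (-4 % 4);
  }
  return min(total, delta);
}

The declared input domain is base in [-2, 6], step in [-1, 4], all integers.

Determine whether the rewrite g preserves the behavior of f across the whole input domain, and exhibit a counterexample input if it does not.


Consider the input base=1, step=1.
f: total := 1 | delta := 0 | ((min(7, base) == abs(-1)) && ((delta * delta) < max(step, step))): true | step := -1 | ((base % (total - 2)) == (step * step)): false | delta := 0 | result 0
g: total := 1 | delta := 0 | (!((!(min(7, base) == abs(-2))) || (!((delta * delta) < max(step, step))))): false | count := -2 | total := -2 | (!(!((base % (total - 2)) != (step * step)))): true | delta := 0 | result -2
0 vs -2 — the two versions disagree here.
verdict: not equivalent; witness: base=1, step=1


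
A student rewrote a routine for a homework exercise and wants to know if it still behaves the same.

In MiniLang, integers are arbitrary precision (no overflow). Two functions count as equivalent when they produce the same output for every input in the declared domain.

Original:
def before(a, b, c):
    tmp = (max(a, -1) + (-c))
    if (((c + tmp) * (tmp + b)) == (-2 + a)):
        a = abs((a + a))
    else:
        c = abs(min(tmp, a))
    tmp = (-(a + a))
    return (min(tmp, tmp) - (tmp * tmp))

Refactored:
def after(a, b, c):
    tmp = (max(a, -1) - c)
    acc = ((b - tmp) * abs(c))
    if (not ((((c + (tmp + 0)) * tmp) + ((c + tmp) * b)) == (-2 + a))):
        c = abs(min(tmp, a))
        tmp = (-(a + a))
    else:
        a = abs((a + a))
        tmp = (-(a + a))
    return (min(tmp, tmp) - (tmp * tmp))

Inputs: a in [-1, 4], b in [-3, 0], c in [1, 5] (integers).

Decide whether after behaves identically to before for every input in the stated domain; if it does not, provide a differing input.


The two are interchangeable: boolean connective usage differs, statement counts differ, arithmetic usage differs, min/max/abs usage differs, constant usage differs, local variable names differ, and every declared input agrees.
One worked example (a=3, b=0, c=5) — before: tmp becomes -2; next (((c + tmp) * (tmp + b)) == (-2 + a)) evaluates to false; next c becomes 2; next tmp becomes -6; next final value -42; after: tmp becomes -2; next acc becomes 10; next (not ((((c + (tmp + 0)) * tmp) + ((c + tmp) * b)) == (-2 + a))) evaluates to true; next c becomes 2; next tmp becomes -6; next final value -42; agreement on -42.
Across all 120 domain points the two functions coincide.
verdict: equivalent


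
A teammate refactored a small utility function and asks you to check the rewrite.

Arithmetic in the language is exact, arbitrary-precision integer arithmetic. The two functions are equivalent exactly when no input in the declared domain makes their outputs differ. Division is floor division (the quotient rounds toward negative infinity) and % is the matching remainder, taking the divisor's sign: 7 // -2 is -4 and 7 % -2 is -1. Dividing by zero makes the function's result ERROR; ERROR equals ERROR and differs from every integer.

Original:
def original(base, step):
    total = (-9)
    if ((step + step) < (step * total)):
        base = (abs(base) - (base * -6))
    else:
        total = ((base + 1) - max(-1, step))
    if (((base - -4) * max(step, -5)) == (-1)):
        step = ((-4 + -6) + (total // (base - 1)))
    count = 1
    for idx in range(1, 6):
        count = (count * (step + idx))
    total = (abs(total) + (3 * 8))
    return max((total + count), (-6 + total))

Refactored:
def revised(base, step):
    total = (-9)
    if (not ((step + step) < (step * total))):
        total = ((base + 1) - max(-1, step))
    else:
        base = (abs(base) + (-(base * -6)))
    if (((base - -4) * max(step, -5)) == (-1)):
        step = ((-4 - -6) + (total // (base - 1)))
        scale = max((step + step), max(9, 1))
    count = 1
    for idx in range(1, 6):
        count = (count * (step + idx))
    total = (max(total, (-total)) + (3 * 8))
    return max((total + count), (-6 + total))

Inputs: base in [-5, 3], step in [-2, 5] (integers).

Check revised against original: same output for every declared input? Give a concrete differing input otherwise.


base=-5, step=1 yields 23 from original but 2549 from revised.
verdict: not equivalent; witness: base=-5, step=1


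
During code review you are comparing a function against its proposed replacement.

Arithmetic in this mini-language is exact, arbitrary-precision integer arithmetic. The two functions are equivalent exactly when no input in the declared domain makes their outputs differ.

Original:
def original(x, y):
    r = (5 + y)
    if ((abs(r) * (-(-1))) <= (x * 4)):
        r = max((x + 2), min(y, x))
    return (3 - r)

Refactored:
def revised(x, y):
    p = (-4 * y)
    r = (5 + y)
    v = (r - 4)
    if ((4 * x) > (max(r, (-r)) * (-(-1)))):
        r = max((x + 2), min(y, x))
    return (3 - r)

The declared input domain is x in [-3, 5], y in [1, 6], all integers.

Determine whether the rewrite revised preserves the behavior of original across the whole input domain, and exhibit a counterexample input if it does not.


Consider the input x=2, y=3.
original: r=8, then ((abs(r) * (-(-1))) <= (x * 4)) is true, then r=4, then returns -1
revised: p=-12, then r=8, then v=4, then ((4 * x) > (max(r, (-r)) * (-(-1)))) is false, then returns -5
-1 and -5 differ, so these are not the same function on this domain.
verdict: not equivalent; witness: x=2, y=3


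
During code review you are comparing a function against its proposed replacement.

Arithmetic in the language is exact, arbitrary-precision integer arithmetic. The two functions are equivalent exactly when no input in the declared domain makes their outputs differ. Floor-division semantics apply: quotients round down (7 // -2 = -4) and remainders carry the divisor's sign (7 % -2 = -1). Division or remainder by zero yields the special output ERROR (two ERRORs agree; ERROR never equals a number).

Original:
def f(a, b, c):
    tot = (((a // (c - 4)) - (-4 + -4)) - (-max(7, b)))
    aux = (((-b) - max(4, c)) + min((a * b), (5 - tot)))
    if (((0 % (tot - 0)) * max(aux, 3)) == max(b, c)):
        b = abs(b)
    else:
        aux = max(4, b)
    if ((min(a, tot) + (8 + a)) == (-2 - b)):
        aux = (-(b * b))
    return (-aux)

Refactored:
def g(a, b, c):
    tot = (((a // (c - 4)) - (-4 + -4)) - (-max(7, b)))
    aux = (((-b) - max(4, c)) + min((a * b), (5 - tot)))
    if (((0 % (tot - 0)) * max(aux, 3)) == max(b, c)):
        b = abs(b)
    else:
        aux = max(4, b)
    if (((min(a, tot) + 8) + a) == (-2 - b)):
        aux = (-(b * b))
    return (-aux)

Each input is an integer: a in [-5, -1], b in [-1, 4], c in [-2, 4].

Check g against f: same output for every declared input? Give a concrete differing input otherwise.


Differences: same computation, different form — yet all 210 inputs agree.
verdict: equivalent


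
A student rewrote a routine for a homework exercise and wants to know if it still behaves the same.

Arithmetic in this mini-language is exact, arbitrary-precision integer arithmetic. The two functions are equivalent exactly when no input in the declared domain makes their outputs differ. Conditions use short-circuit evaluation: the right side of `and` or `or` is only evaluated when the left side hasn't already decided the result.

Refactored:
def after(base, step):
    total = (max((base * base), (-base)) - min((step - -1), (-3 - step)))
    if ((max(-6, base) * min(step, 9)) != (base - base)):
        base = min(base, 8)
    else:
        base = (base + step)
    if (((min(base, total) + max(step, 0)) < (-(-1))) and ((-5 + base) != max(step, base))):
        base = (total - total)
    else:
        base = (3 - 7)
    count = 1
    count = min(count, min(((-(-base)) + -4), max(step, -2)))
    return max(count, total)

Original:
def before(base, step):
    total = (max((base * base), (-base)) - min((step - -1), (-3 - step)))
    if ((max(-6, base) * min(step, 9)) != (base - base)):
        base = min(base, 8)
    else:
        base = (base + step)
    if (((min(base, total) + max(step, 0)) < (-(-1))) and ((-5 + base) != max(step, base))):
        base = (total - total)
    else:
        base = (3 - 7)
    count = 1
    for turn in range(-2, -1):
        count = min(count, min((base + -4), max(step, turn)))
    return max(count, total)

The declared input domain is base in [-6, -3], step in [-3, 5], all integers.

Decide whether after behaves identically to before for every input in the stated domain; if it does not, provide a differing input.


The two versions differ — the changes include loop structure differs, constant usage differs, statement counts differ, local variable names differ.
As a probe, take base=-3, step=-3: before runs total := 11 | ((max(-6, base) * min(step, 9)) != (base - base)): true | base := -3 | (((min(base, total) + max(step, 0)) < (-(-1))) and ((-5 + base) != max(step, base))): true | base := 0 | count := 1 | iter turn=-2: | count := -4 | result 11; after runs total := 11 | ((max(-6, base) * min(step, 9)) != (base - base)): true | base := -3 | (((min(base, total) + max(step, 0)) < (-(-1))) and ((-5 + base) != max(step, base))): true | base := 0 | count := 1 | count := -4 | result 11; both end at 11.
Every one of the 36 inputs gives matching results.
verdict: equivalent


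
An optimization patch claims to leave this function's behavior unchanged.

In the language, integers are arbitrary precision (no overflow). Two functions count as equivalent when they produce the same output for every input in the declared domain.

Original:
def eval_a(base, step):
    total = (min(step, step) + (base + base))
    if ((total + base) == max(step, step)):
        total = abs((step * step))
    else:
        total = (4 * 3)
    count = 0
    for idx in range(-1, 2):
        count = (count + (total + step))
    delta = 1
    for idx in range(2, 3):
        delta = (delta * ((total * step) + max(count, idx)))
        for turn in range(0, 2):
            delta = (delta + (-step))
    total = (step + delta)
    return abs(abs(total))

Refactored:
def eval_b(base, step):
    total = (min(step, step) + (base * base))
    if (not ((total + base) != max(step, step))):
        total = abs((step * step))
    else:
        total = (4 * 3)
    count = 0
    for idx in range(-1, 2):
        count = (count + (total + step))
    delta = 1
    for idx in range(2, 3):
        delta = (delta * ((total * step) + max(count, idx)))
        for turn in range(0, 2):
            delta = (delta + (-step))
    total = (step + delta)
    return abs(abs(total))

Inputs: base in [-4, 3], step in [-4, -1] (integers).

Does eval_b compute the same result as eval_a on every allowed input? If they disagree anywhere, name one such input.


Input base=-1, step=-4: 20 from eval_a versus 24 from eval_b.
verdict: not equivalent; witness: base=-1, step=-4


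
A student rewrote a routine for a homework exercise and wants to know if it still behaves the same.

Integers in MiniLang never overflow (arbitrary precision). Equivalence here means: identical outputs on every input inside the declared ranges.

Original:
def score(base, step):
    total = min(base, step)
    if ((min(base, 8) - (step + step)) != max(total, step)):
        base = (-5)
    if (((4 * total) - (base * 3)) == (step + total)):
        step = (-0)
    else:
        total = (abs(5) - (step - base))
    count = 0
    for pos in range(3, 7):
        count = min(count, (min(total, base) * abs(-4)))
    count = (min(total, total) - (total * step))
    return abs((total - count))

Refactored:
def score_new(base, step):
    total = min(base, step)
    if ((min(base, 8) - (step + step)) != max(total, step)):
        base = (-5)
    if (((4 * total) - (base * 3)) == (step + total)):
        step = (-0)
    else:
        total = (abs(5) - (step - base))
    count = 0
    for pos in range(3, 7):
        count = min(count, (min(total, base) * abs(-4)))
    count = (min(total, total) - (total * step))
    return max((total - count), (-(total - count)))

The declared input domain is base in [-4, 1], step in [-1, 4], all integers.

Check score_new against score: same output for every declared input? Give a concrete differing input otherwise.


Side by side, the visible changes include: arithmetic usage differs, plus min/max/abs usage differs.
As a probe, take base=-3, step=2: score runs total=-3, then ((min(base, 8) - (step + step)) != max(total, step)) is true, then base=-5, then (((4 * total) - (base * 3)) == (step + total)) is false, then total=-2, then count=0, then (pos=3), then count=-20, then (pos=4), then count=-20, then (pos=5), then count=-20, then (pos=6), then count=-20, then count=2, then returns 4; score_new runs total=-3, then ((min(base, 8) - (step + step)) != max(total, step)) is true, then base=-5, then (((4 * total) - (base * 3)) == (step + total)) is false, then total=-2, then count=0, then (pos=3), then count=-20, then (pos=4), then count=-20, then (pos=5), then count=-20, then (pos=6), then count=-20, then count=2, then returns 4; both end at 4.
Checked all 36 inputs in the declared domain: the outputs agree on every one.
verdict: equivalent


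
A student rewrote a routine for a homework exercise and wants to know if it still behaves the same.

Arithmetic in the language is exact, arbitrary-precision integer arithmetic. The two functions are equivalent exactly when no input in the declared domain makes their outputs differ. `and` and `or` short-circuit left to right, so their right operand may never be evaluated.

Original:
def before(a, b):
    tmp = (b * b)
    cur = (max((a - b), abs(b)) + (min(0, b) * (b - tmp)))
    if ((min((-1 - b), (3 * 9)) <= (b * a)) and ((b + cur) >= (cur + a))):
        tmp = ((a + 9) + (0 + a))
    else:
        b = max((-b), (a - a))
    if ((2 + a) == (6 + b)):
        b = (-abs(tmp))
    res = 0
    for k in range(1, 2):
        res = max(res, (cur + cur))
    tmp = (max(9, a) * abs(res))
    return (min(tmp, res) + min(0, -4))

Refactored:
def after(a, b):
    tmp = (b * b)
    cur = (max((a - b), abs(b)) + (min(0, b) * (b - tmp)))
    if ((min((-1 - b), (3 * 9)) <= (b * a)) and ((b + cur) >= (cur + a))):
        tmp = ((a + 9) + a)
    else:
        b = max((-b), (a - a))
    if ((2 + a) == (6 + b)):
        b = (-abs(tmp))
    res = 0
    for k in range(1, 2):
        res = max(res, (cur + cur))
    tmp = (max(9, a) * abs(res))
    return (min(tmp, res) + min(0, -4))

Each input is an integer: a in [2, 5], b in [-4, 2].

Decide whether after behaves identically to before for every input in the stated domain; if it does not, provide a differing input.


Side by side, the visible changes include: constant usage differs, plus arithmetic usage differs.
As a probe, take a=5, b=-1: before runs tmp = 1; cur = 8; ((min((-1 - b), (3 * 9)) <= (b * a)) and ((b + cur) >= (cur + a))) -> false; b = 1; ((2 + a) == (6 + b)) -> true; b = -1; res = 0; [k=1]; res = 16; tmp = 144; return 12; after runs tmp = 1; cur = 8; ((min((-1 - b), (3 * 9)) <= (b * a)) and ((b + cur) >= (cur + a))) -> false; b = 1; ((2 + a) == (6 + b)) -> true; b = -1; res = 0; [k=1]; res = 16; tmp = 144; return 12; both end at 12.
Every one of the 28 inputs gives matching results.
verdict: equivalent


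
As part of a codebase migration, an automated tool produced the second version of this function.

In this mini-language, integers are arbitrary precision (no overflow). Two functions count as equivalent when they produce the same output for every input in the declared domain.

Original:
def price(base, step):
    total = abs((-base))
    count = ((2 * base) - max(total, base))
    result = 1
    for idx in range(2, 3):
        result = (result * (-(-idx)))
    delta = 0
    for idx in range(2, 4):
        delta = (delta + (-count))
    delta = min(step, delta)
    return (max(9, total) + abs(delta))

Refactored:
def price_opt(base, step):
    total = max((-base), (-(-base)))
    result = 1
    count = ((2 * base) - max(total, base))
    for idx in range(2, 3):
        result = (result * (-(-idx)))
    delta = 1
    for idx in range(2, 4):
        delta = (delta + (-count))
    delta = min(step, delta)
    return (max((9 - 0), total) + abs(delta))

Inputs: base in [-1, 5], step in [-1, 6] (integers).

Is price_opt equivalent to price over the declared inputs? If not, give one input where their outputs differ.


Take base=0, step=1.
price: total := 0 | count := 0 | result := 1 | iter idx=2: | result := 2 | delta := 0 | iter idx=2: | delta := 0 | iter idx=3: | delta := 0 | delta := 0 | result 9
price_opt: total := 0 | result := 1 | count := 0 | iter idx=2: | result := 2 | delta := 1 | iter idx=2: | delta := 1 | iter idx=3: | delta := 1 | delta := 1 | result 10
9 vs 10 — the two versions disagree here.
verdict: not equivalent; witness: base=0, step=1


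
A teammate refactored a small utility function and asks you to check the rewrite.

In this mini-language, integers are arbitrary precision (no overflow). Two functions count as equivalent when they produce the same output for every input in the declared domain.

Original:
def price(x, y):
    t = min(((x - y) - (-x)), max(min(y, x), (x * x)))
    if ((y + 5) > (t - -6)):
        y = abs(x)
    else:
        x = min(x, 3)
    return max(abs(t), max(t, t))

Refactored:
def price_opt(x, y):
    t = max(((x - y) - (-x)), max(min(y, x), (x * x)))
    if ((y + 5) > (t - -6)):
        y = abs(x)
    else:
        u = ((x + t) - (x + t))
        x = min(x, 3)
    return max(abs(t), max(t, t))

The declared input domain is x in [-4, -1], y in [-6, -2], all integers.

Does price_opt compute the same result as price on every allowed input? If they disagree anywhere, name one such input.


Input x=-4, y=-6: 2 from price versus 16 from price_opt.
verdict: not equivalent; witness: x=-4, y=-6


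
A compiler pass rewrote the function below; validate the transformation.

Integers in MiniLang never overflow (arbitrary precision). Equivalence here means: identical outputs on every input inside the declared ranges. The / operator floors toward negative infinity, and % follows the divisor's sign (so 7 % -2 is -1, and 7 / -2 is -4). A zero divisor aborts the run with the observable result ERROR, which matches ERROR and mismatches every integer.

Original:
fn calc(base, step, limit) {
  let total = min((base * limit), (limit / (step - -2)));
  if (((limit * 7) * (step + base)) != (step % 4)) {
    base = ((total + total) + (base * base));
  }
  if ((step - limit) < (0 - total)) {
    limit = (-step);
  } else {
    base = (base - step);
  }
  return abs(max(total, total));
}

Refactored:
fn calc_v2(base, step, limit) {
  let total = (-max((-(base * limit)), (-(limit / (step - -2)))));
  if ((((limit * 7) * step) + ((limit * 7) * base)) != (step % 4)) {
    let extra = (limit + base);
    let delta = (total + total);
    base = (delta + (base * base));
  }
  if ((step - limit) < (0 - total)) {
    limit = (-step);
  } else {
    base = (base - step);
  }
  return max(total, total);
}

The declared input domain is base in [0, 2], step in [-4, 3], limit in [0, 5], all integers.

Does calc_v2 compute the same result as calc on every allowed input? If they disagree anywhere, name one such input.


Evaluate both at base=0, step=-4, limit=1.
calc: total becomes -1; next (((limit * 7) * (step + base)) != (step % 4)) evaluates to true; next base becomes -2; next ((step - limit) < (0 - total)) evaluates to true; next limit becomes 4; next final value 1
calc_v2: total becomes -1; next ((((limit * 7) * step) + ((limit * 7) * base)) != (step % 4)) evaluates to true; next extra becomes 1; next delta becomes -2; next base becomes -2; next ((step - limit) < (0 - total)) evaluates to true; next limit becomes 4; next final value -1
1 and -1 differ, so these are not the same function on this domain.
verdict: not equivalent; witness: base=0, step=-4, limit=1


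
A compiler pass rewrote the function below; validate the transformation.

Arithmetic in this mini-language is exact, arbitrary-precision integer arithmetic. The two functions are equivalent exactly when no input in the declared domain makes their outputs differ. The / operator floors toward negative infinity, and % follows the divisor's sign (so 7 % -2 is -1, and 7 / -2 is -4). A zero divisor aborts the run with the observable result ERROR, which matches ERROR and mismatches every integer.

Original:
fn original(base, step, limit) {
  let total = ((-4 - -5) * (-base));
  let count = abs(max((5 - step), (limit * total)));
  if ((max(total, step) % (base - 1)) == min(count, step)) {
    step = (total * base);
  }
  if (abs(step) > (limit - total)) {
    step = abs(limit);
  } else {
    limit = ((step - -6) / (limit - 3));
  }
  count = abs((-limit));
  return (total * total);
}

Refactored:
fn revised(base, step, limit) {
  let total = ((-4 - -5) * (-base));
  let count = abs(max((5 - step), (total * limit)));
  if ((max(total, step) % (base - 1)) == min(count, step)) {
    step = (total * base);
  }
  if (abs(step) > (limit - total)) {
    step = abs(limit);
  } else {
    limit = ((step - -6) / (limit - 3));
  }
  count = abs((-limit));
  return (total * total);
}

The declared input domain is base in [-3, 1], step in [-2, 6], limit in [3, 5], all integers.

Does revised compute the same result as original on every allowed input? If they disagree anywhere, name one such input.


Comparing the listings, the differences include: same computation, different form.
As a probe, take base=-3, step=-1, limit=5: original runs total = 3; count = 15; ((max(total, step) % (base - 1)) == min(count, step)) -> true; step = -9; (abs(step) > (limit - total)) -> true; step = 5; count = 5; return 9; revised runs total = 3; count = 15; ((max(total, step) % (base - 1)) == min(count, step)) -> true; step = -9; (abs(step) > (limit - total)) -> true; step = 5; count = 5; return 9; both end at 9.
Checked all 135 inputs in the declared domain: the outputs agree on every one.
verdict: equivalent


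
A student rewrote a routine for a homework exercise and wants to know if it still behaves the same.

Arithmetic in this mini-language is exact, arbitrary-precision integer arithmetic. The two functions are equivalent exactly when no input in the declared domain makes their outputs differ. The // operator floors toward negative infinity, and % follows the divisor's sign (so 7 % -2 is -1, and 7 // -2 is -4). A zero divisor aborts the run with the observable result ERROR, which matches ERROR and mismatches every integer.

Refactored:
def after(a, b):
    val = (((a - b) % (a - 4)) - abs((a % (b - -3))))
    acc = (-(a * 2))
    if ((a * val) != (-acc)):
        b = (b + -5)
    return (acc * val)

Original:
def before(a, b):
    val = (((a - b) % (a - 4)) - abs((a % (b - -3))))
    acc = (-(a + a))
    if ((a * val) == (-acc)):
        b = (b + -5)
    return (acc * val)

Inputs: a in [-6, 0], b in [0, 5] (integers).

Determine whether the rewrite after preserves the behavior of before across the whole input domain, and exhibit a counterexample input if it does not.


Equivalent. The edit looks behavioral (`((a * val) == (-acc))` became `((a * val) != (-acc))`), but over these ranges it never changes the outcome.
Across all 42 domain points the two functions coincide.
One worked example (a=-3, b=0) — before: val := -3 | acc := 6 | ((a * val) == (-acc)): false | result -18; after: val := -3 | acc := 6 | ((a * val) != (-acc)): true | b := -5 | result -18; agreement on -18.
verdict: equivalent


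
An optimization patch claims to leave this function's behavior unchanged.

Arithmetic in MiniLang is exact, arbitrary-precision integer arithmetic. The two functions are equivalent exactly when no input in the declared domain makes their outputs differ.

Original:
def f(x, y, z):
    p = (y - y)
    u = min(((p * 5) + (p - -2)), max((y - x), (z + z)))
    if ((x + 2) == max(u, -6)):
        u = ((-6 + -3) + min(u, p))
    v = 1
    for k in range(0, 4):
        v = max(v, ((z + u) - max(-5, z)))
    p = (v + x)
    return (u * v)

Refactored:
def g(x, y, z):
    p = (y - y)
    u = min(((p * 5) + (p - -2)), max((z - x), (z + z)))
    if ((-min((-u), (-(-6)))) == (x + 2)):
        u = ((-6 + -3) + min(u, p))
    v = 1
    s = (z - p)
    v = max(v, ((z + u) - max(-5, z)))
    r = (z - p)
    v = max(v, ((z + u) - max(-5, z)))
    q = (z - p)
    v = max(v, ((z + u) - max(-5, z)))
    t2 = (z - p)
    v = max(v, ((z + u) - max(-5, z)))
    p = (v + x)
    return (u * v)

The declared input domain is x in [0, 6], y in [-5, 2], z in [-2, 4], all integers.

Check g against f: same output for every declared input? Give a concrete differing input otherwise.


Input x=0, y=-5, z=-2: -4 from f versus -2 from g.
verdict: not equivalent; witness: x=0, y=-5, z=-2


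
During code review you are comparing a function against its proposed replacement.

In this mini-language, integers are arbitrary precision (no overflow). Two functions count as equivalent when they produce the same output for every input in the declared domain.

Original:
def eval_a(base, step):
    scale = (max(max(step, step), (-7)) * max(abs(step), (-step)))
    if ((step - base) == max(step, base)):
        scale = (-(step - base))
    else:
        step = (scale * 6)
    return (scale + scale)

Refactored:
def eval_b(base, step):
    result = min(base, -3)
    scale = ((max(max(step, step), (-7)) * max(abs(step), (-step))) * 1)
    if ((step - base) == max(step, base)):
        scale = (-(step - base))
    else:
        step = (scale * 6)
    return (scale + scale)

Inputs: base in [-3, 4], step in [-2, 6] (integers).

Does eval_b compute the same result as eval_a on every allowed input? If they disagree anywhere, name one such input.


Comparing the listings, the differences include: statement counts differ; constant usage differs; min/max/abs usage differs; arithmetic usage differs; local variable names differ.
As a probe, take base=1, step=5: eval_a runs scale=25, then ((step - base) == max(step, base)) is false, then step=150, then returns 50; eval_b runs result=-3, then scale=25, then ((step - base) == max(step, base)) is false, then step=150, then returns 50; both end at 50.
An exhaustive pass over the 72 declared inputs shows identical outputs.
verdict: equivalent


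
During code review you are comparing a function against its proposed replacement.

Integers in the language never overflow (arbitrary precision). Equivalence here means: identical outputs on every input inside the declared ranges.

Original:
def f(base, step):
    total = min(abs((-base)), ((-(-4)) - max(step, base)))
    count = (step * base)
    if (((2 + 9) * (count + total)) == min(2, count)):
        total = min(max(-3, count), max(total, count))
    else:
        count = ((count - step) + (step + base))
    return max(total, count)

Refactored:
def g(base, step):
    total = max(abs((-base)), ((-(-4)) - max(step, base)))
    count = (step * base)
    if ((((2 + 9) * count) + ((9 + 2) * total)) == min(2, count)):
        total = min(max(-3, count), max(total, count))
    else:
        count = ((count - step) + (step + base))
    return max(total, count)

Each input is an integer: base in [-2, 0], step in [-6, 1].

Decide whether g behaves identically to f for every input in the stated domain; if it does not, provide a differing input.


At base=-2, step=-3: f gives 4, g gives 6.
verdict: not equivalent; witness: base=-2, step=-3


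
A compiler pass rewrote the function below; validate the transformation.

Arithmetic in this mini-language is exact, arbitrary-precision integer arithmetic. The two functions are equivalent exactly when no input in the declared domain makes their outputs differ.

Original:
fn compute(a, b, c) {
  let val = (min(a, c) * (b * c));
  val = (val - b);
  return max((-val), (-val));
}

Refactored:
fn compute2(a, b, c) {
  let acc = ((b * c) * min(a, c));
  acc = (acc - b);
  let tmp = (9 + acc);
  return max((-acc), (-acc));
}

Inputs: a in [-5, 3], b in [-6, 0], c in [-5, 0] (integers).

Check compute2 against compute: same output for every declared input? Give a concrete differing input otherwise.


Although constant usage differs; statement counts differ; local variable names differ; arithmetic usage differs, 378/378 inputs agree.
verdict: equivalent


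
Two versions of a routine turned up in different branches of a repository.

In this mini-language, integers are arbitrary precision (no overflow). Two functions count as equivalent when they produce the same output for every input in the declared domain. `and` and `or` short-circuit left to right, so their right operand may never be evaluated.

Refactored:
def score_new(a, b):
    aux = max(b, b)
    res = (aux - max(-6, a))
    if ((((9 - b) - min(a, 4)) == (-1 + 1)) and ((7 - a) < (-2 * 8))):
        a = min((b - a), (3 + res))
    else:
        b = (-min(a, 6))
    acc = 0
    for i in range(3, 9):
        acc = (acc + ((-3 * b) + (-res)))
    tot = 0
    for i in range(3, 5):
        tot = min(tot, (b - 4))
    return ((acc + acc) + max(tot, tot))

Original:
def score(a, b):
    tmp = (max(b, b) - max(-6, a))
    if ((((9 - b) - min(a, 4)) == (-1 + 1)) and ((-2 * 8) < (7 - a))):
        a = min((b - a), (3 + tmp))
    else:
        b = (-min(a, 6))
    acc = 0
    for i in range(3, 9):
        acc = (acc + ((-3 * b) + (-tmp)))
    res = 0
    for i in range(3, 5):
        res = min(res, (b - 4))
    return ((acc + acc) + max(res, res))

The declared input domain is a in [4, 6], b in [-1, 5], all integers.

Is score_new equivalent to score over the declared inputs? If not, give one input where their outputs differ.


Not equivalent: a=4, b=5 separates them (-192 vs 124).
score: tmp = 1; ((((9 - b) - min(a, 4)) == (-1 + 1)) and ((-2 * 8) < (7 - a))) -> true; a = 1; acc = 0; [i=3]; acc = -16; [i=4]; acc = -32; [i=5]; acc = -48; [i=6]; acc = -64; [i=7]; acc = -80; [i=8]; acc = -96; res = 0; [i=3]; res = 0; [i=4]; res = 0; return -192
score_new: aux = 5; res = 1; ((((9 - b) - min(a, 4)) == (-1 + 1)) and ((7 - a) < (-2 * 8))) -> false; b = -4; acc = 0; [i=3]; acc = 11; [i=4]; acc = 22; [i=5]; acc = 33; [i=6]; acc = 44; [i=7]; acc = 55; [i=8]; acc = 66; tot = 0; [i=3]; tot = -8; [i=4]; tot = -8; return 124
verdict: not equivalent; witness: a=4, b=5


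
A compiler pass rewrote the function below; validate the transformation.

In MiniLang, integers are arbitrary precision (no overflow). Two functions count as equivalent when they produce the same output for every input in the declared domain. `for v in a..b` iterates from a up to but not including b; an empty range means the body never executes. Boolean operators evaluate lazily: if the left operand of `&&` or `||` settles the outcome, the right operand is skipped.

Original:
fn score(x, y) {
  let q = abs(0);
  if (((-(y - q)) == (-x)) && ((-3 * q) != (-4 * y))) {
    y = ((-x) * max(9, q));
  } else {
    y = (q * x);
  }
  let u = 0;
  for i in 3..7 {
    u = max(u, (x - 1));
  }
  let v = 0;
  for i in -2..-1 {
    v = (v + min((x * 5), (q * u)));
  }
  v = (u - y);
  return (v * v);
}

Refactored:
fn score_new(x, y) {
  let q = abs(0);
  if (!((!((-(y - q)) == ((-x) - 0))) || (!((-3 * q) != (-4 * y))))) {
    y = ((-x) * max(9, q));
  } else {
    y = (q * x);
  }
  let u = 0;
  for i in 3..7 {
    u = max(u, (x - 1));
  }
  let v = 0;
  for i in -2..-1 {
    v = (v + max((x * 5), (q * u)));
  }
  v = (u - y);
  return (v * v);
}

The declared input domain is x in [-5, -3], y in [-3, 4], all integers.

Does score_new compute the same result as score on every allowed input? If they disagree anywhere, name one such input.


The one real change (`min((x * 5), (q * u))` became `max((x * 5), (q * u))`) has no effect anywhere in the declared ranges.
As a probe, take x=-5, y=4: score runs q=0, then (((-(y - q)) == (-x)) && ((-3 * q) != (-4 * y))) is false, then y=0, then u=0, then (i=3), then u=0, then (i=4), then u=0, then (i=5), then u=0, then (i=6), then u=0, then v=0, then (i=-2), then v=-25, then v=0, then returns 0; score_new runs q=0, then (!((!((-(y - q)) == ((-x) - 0))) || (!((-3 * q) != (-4 * y))))) is false, then y=0, then u=0, then (i=3), then u=0, then (i=4), then u=0, then (i=5), then u=0, then (i=6), then u=0, then v=0, then (i=-2), then v=0, then v=0, then returns 0; both end at 0.
Every one of the 24 inputs gives matching results.
verdict: equivalent


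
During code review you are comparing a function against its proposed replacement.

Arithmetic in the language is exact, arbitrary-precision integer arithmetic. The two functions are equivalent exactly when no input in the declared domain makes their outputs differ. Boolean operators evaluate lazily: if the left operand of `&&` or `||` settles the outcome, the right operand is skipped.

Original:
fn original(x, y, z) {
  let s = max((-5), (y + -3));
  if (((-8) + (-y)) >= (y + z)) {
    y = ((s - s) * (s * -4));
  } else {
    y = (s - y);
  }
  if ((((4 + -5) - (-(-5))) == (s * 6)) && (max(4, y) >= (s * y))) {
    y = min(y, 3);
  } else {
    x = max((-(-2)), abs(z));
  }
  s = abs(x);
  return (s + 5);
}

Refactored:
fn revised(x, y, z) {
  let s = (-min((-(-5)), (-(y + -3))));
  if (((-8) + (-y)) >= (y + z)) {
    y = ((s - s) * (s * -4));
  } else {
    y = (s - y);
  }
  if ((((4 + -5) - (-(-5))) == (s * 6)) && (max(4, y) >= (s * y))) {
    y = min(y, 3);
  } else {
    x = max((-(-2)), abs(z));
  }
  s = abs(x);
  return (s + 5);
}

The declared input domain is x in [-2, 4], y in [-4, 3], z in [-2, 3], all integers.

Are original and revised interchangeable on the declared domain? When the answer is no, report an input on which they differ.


Side by side, the visible changes include: min/max/abs usage differs.
As a probe, take x=-2, y=-2, z=-2: original runs s=-5, then (((-8) + (-y)) >= (y + z)) is false, then y=-3, then ((((4 + -5) - (-(-5))) == (s * 6)) && (max(4, y) >= (s * y))) is false, then x=2, then s=2, then returns 7; revised runs s=-5, then (((-8) + (-y)) >= (y + z)) is false, then y=-3, then ((((4 + -5) - (-(-5))) == (s * 6)) && (max(4, y) >= (s * y))) is false, then x=2, then s=2, then returns 7; both end at 7.
Across all 336 domain points the two functions coincide.
verdict: equivalent
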